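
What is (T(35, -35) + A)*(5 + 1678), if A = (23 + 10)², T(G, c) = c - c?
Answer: 1832787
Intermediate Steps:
T(G, c) = 0
A = 1089 (A = 33² = 1089)
(T(35, -35) + A)*(5 + 1678) = (0 + 1089)*(5 + 1678) = 1089*1683 = 1832787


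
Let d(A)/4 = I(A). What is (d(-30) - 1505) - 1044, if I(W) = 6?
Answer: -2525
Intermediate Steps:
d(A) = 24 (d(A) = 4*6 = 24)
(d(-30) - 1505) - 1044 = (24 - 1505) - 1044 = -1481 - 1044 = -2525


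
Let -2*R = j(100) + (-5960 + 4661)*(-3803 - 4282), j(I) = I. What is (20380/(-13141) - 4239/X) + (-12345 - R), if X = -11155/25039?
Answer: 1538711017054097/293175710 ≈ 5.2484e+6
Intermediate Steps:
X = -11155/25039 (X = -11155*1/25039 = -11155/25039 ≈ -0.44551)
R = -10502515/2 (R = -(100 + (-5960 + 4661)*(-3803 - 4282))/2 = -(100 - 1299*(-8085))/2 = -(100 + 10502415)/2 = -1/2*10502515 = -10502515/2 ≈ -5.2513e+6)
(20380/(-13141) - 4239/X) + (-12345 - R) = (20380/(-13141) - 4239/(-11155/25039)) + (-12345 - 1*(-10502515/2)) = (20380*(-1/13141) - 4239*(-25039/11155)) + (-12345 + 10502515/2) = (-20380/13141 + 106140321/11155) + 10477825/2 = 1394562619361/146587855 + 10477825/2 = 1538711017054097/293175710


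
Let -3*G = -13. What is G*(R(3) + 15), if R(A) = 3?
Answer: 78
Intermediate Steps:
G = 13/3 (G = -⅓*(-13) = 13/3 ≈ 4.3333)
G*(R(3) + 15) = 13*(3 + 15)/3 = (13/3)*18 = 78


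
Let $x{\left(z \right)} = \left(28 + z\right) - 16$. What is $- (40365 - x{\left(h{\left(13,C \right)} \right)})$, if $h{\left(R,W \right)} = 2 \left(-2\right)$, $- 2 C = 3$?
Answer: $-40357$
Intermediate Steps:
$C = - \frac{3}{2}$ ($C = \left(- \frac{1}{2}\right) 3 = - \frac{3}{2} \approx -1.5$)
$h{\left(R,W \right)} = -4$
$x{\left(z \right)} = 12 + z$
$- (40365 - x{\left(h{\left(13,C \right)} \right)}) = - (40365 - \left(12 - 4\right)) = - (40365 - 8) = \left(-1\right) 40357 = -40357$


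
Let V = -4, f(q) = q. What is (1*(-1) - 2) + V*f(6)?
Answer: -27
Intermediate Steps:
(1*(-1) - 2) + V*f(6) = (1*(-1) - 2) - 4*6 = (-1 - 2) - 24 = -3 - 24 = -27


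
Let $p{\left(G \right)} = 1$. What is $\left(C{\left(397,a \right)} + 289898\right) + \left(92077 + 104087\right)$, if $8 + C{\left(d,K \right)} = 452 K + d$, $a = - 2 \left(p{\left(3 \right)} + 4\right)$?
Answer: $481931$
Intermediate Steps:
$a = -10$ ($a = - 2 \left(1 + 4\right) = \left(-2\right) 5 = -10$)
$C{\left(d,K \right)} = -8 + d + 452 K$ ($C{\left(d,K \right)} = -8 + \left(452 K + d\right) = -8 + \left(d + 452 K\right) = -8 + d + 452 K$)
$\left(C{\left(397,a \right)} + 289898\right) + \left(92077 + 104087\right) = \left(\left(-8 + 397 + 452 \left(-10\right)\right) + 289898\right) + \left(92077 + 104087\right) = \left(\left(-8 + 397 - 4520\right) + 289898\right) + 196164 = \left(-4131 + 289898\right) + 196164 = 285767 + 196164 = 481931$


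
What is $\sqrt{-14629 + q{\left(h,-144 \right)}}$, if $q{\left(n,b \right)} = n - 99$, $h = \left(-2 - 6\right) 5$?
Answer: $4 i \sqrt{923} \approx 121.52 i$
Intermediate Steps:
$h = -40$ ($h = \left(-8\right) 5 = -40$)
$q{\left(n,b \right)} = -99 + n$ ($q{\left(n,b \right)} = n - 99 = -99 + n$)
$\sqrt{-14629 + q{\left(h,-144 \right)}} = \sqrt{-14629 - 139} = \sqrt{-14768} = 4 i \sqrt{923}$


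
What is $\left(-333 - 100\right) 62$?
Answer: $-26846$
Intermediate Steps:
$\left(-333 - 100\right) 62 = \left(-433\right) 62 = -26846$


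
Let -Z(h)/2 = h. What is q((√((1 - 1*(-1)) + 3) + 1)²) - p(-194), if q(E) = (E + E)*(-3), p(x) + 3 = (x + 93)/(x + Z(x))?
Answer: -6301/194 - 12*√5 ≈ -59.312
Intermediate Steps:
Z(h) = -2*h
p(x) = -3 - (93 + x)/x (p(x) = -3 + (x + 93)/(x - 2*x) = -3 + (93 + x)/((-x)) = -3 + (93 + x)*(-1/x) = -3 - (93 + x)/x)
q(E) = -6*E (q(E) = (2*E)*(-3) = -6*E)
q((√((1 - 1*(-1)) + 3) + 1)²) - p(-194) = -6*(√((1 - 1*(-1)) + 3) + 1)² - (-4 - 93/(-194)) = -6*(√((1 + 1) + 3) + 1)² - (-4 - 93*(-1/194)) = -6*(√(2 + 3) + 1)² - (-4 + 93/194) = -6*(√5 + 1)² - 1*(-683/194) = -6*(1 + √5)² + 683/194 = 683/194 - 6*(1 + √5)²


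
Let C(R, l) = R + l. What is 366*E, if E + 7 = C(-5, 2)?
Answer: -3660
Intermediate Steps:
E = -10 (E = -7 + (-5 + 2) = -7 - 3 = -10)
366*E = 366*(-10) = -3660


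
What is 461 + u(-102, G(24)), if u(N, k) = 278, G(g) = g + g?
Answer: 739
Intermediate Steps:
G(g) = 2*g
461 + u(-102, G(24)) = 461 + 278 = 739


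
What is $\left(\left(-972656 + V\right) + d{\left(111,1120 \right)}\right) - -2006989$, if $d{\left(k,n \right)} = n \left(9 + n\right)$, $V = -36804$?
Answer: $2262009$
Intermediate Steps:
$\left(\left(-972656 + V\right) + d{\left(111,1120 \right)}\right) - -2006989 = \left(\left(-972656 - 36804\right) + 1120 \left(9 + 1120\right)\right) - -2006989 = \left(-1009460 + 1120 \cdot 1129\right) + 2006989 = \left(-1009460 + 1264480\right) + 2006989 = 255020 + 2006989 = 2262009$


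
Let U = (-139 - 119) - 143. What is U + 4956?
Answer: 4555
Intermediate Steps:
U = -401 (U = -258 - 143 = -401)
U + 4956 = -401 + 4956 = 4555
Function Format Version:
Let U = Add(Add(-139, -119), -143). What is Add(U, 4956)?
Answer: 4555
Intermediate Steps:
U = -401 (U = Add(-258, -143) = -401)
Add(U, 4956) = Add(-401, 4956) = 4555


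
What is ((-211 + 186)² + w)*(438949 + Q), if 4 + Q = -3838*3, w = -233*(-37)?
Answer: 3952027026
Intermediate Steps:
w = 8621
Q = -11518 (Q = -4 - 3838*3 = -4 - 11514 = -11518)
((-211 + 186)² + w)*(438949 + Q) = ((-211 + 186)² + 8621)*(438949 - 11518) = ((-25)² + 8621)*427431 = (625 + 8621)*427431 = 9246*427431 = 3952027026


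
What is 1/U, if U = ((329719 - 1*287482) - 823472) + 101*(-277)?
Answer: -1/809212 ≈ -1.2358e-6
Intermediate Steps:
U = -809212 (U = ((329719 - 287482) - 823472) - 27977 = (42237 - 823472) - 27977 = -781235 - 27977 = -809212)
1/U = 1/(-809212) = -1/809212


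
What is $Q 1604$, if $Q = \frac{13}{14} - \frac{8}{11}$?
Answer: $\frac{24862}{77} \approx 322.88$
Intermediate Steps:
$Q = \frac{31}{154}$ ($Q = 13 \cdot \frac{1}{14} - \frac{8}{11} = \frac{13}{14} - \frac{8}{11} = \frac{31}{154} \approx 0.2013$)
$Q 1604 = \frac{31}{154} \cdot 1604 = \frac{24862}{77}$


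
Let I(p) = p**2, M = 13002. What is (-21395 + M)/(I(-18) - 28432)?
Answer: 8393/28108 ≈ 0.29860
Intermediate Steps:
(-21395 + M)/(I(-18) - 28432) = (-21395 + 13002)/((-18)**2 - 28432) = -8393/(324 - 28432) = -8393/(-28108) = -8393*(-1/28108) = 8393/28108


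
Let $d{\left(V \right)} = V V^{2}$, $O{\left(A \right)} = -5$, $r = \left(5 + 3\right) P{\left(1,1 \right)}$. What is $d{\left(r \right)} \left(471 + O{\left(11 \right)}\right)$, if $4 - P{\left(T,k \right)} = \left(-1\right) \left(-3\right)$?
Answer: $238592$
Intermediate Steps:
$P{\left(T,k \right)} = 1$ ($P{\left(T,k \right)} = 4 - \left(-1\right) \left(-3\right) = 4 - 3 = 1$)
$r = 8$ ($r = \left(5 + 3\right) 1 = 8 \cdot 1 = 8$)
$d{\left(V \right)} = V^{3}$
$d{\left(r \right)} \left(471 + O{\left(11 \right)}\right) = 8^{3} \left(471 - 5\right) = 512 \cdot 466 = 238592$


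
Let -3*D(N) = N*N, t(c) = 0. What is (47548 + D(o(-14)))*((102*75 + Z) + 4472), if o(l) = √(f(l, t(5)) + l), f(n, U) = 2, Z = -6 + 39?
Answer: 577994560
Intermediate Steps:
Z = 33
o(l) = √(2 + l)
D(N) = -N²/3 (D(N) = -N*N/3 = -N²/3)
(47548 + D(o(-14)))*((102*75 + Z) + 4472) = (47548 - (√(2 - 14))²/3)*((102*75 + 33) + 4472) = (47548 - (√(-12))²/3)*((7650 + 33) + 4472) = (47548 - (2*I*√3)²/3)*(7683 + 4472) = (47548 - ⅓*(-12))*12155 = (47548 + 4)*12155 = 47552*12155 = 577994560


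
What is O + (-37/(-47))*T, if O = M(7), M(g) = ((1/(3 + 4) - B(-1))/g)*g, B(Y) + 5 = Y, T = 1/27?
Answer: 54826/8883 ≈ 6.1720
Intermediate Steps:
T = 1/27 ≈ 0.037037
B(Y) = -5 + Y
M(g) = 43/7 (M(g) = ((1/(3 + 4) - (-5 - 1))/g)*g = ((1/7 - 1*(-6))/g)*g = ((⅐ + 6)/g)*g = (43/(7*g))*g = 43/7)
O = 43/7 ≈ 6.1429
O + (-37/(-47))*T = 43/7 - 37/(-47)*(1/27) = 43/7 - 37*(-1/47)*(1/27) = 43/7 + (37/47)*(1/27) = 43/7 + 37/1269 = 54826/8883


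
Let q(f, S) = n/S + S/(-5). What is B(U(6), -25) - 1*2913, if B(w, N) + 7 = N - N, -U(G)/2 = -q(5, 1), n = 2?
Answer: -2920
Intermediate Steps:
q(f, S) = 2/S - S/5 (q(f, S) = 2/S + S/(-5) = 2/S + S*(-1/5) = 2/S - S/5)
U(G) = 18/5 (U(G) = -(-2)*(2/1 - 1/5*1) = -(-2)*(2*1 - 1/5) = -(-2)*(2 - 1/5) = -(-2)*9/5 = -2*(-9/5) = 18/5)
B(w, N) = -7 (B(w, N) = -7 + (N - N) = -7 + 0 = -7)
B(U(6), -25) - 1*2913 = -7 - 1*2913 = -7 - 2913 = -2920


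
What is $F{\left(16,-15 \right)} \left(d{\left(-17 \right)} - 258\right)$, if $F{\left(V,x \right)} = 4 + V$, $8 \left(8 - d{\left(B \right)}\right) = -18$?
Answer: $-4955$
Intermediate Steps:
$d{\left(B \right)} = \frac{41}{4}$ ($d{\left(B \right)} = 8 - - \frac{9}{4} = 8 + \frac{9}{4} = \frac{41}{4}$)
$F{\left(16,-15 \right)} \left(d{\left(-17 \right)} - 258\right) = \left(4 + 16\right) \left(\frac{41}{4} - 258\right) = 20 \left(- \frac{991}{4}\right) = -4955$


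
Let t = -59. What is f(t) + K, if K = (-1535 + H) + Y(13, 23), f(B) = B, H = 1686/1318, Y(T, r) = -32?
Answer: -1070691/659 ≈ -1624.7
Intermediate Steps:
H = 843/659 (H = 1686*(1/1318) = 843/659 ≈ 1.2792)
K = -1031810/659 (K = (-1535 + 843/659) - 32 = -1010722/659 - 32 = -1031810/659 ≈ -1565.7)
f(t) + K = -59 - 1031810/659 = -1070691/659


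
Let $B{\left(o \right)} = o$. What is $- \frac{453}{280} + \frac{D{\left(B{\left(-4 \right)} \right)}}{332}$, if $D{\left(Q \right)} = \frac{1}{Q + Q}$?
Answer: $- \frac{150431}{92960} \approx -1.6182$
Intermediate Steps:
$D{\left(Q \right)} = \frac{1}{2 Q}$
$- \frac{453}{280} + \frac{D{\left(B{\left(-4 \right)} \right)}}{332} = - \frac{453}{280} + \frac{\frac{1}{2} \frac{1}{-4}}{332} = \left(-453\right) \frac{1}{280} + \frac{1}{2} \left(- \frac{1}{4}\right) \frac{1}{332} = - \frac{453}{280} - \frac{1}{2656} = - \frac{150431}{92960}$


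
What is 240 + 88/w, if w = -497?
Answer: 119192/497 ≈ 239.82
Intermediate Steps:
240 + 88/w = 240 + 88/(-497) = 240 - 1/497*88 = 240 - 88/497 = 119192/497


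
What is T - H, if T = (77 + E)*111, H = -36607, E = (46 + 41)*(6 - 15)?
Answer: -41759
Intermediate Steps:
E = -783 (E = 87*(-9) = -783)
T = -78366 (T = (77 - 783)*111 = -706*111 = -78366)
T - H = -78366 - 1*(-36607) = -78366 + 36607 = -41759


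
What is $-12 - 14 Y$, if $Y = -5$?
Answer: $58$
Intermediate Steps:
$-12 - 14 Y = -12 - -70 = -12 + 70 = 58$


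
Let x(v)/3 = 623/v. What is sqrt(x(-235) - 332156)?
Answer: I*sqrt(18343754315)/235 ≈ 576.34*I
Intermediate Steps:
x(v) = 1869/v (x(v) = 3*(623/v) = 1869/v)
sqrt(x(-235) - 332156) = sqrt(1869/(-235) - 332156) = sqrt(1869*(-1/235) - 332156) = sqrt(-1869/235 - 332156) = sqrt(-78058529/235) = I*sqrt(18343754315)/235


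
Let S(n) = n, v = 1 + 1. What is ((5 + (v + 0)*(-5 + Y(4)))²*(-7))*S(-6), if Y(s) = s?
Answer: 378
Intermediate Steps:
v = 2
((5 + (v + 0)*(-5 + Y(4)))²*(-7))*S(-6) = ((5 + (2 + 0)*(-5 + 4))²*(-7))*(-6) = ((5 + 2*(-1))²*(-7))*(-6) = ((5 - 2)²*(-7))*(-6) = (3²*(-7))*(-6) = (9*(-7))*(-6) = -63*(-6) = 378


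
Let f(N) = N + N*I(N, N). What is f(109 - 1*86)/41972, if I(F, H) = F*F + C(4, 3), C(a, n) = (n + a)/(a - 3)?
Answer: 12351/41972 ≈ 0.29427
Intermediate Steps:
C(a, n) = (a + n)/(-3 + a)
I(F, H) = 7 + F**2 (I(F, H) = F*F + (4 + 3)/(-3 + 4) = F**2 + 7/1 = F**2 + 1*7 = F**2 + 7 = 7 + F**2)
f(N) = N + N*(7 + N**2)
f(109 - 1*86)/41972 = ((109 - 1*86)*(8 + (109 - 1*86)**2))/41972 = ((109 - 86)*(8 + (109 - 86)**2))*(1/41972) = (23*(8 + 23**2))*(1/41972) = (23*(8 + 529))*(1/41972) = (23*537)*(1/41972) = 12351*(1/41972) = 12351/41972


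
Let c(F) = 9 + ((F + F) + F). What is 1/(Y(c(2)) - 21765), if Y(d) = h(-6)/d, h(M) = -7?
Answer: -15/326482 ≈ -4.5944e-5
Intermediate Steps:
c(F) = 9 + 3*F (c(F) = 9 + (2*F + F) = 9 + 3*F)
Y(d) = -7/d
1/(Y(c(2)) - 21765) = 1/(-7/(9 + 3*2) - 21765) = 1/(-7/(9 + 6) - 21765) = 1/(-7/15 - 21765) = 1/(-326482/15) = -15/326482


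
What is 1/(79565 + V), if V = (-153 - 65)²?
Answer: 1/127089 ≈ 7.8685e-6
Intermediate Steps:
V = 47524 (V = (-218)² = 47524)
1/(79565 + V) = 1/(79565 + 47524) = 1/127089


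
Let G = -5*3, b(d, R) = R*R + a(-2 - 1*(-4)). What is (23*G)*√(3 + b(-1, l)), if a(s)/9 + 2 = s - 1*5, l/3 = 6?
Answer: -345*√282 ≈ -5793.5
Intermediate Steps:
l = 18 (l = 3*6 = 18)
a(s) = -63 + 9*s (a(s) = -18 + 9*(s - 1*5) = -18 + 9*(s - 5) = -18 + 9*(-5 + s) = -18 + (-45 + 9*s) = -63 + 9*s)
b(d, R) = -45 + R² (b(d, R) = R*R + (-63 + 9*(-2 - 1*(-4))) = R² + (-63 + 9*(-2 + 4)) = R² + (-63 + 9*2) = R² + (-63 + 18) = R² - 45 = -45 + R²)
G = -15
(23*G)*√(3 + b(-1, l)) = (23*(-15))*√(3 + (-45 + 18²)) = -345*√(3 + (-45 + 324)) = -345*√(3 + 279) = -345*√282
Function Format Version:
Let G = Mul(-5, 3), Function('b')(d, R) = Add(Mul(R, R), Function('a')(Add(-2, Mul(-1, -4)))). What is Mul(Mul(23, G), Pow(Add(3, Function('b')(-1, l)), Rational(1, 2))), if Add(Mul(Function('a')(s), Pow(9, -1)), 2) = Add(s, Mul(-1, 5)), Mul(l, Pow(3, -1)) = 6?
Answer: Mul(-345, Pow(282, Rational(1, 2))) ≈ -5793.5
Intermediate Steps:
l = 18 (l = Mul(3, 6) = 18)
Function('a')(s) = Add(-63, Mul(9, s)) (Function('a')(s) = Add(-18, Mul(9, Add(s, Mul(-1, 5)))) = Add(-18, Mul(9, Add(s, -5))) = Add(-18, Mul(9, Add(-5, s))) = Add(-18, Add(-45, Mul(9, s))) = Add(-63, Mul(9, s)))
Function('b')(d, R) = Add(-45, Pow(R, 2)) (Function('b')(d, R) = Add(Mul(R, R), Add(-63, Mul(9, Add(-2, Mul(-1, -4))))) = Add(Pow(R, 2), Add(-63, Mul(9, Add(-2, 4)))) = Add(Pow(R, 2), Add(-63, Mul(9, 2))) = Add(Pow(R, 2), Add(-63, 18)) = Add(Pow(R, 2), -45) = Add(-45, Pow(R, 2)))
G = -15
Mul(Mul(23, G), Pow(Add(3, Function('b')(-1, l)), Rational(1, 2))) = Mul(Mul(23, -15), Pow(Add(3, Add(-45, Pow(18, 2))), Rational(1, 2))) = Mul(-345, Pow(Add(3, Add(-45, 324)), Rational(1, 2))) = Mul(-345, Pow(Add(3, 279), Rational(1, 2))) = Mul(-345, Pow(282, Rational(1, 2)))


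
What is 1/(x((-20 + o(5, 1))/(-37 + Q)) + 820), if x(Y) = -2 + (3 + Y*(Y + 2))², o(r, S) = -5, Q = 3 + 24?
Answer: 16/16337 ≈ 0.00097937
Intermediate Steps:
Q = 27
x(Y) = -2 + (3 + Y*(2 + Y))²
1/(x((-20 + o(5, 1))/(-37 + Q)) + 820) = 1/((-2 + (3 + ((-20 - 5)/(-37 + 27))² + 2*((-20 - 5)/(-37 + 27)))²) + 820) = 1/((-2 + (3 + (-25/(-10))² + 2*(-25/(-10)))²) + 820) = 1/((-2 + (3 + (-25*(-⅒))² + 2*(-25*(-⅒)))²) + 820) = 1/((-2 + (3 + (5/2)² + 2*(5/2))²) + 820) = 1/((-2 + (3 + 25/4 + 5)²) + 820) = 1/((-2 + (57/4)²) + 820) = 1/((-2 + 3249/16) + 820) = 1/(3217/16 + 820) = 1/(16337/16) = 16/16337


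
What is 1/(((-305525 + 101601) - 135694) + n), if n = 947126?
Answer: 1/607508 ≈ 1.6461e-6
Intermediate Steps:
1/(((-305525 + 101601) - 135694) + n) = 1/(((-305525 + 101601) - 135694) + 947126) = 1/((-203924 - 135694) + 947126) = 1/(-339618 + 947126) = 1/607508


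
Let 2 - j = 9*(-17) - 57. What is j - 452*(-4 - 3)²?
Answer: -21936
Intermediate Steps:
j = 212 (j = 2 - (9*(-17) - 57) = 2 - (-153 - 57) = 2 - 1*(-210) = 2 + 210 = 212)
j - 452*(-4 - 3)² = 212 - 452*(-4 - 3)² = 212 - 452*(-7)² = 212 - 452*49 = 212 - 22148 = -21936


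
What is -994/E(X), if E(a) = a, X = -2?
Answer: 497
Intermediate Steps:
-994/E(X) = -994/(-2) = -994*(-1/2) = 497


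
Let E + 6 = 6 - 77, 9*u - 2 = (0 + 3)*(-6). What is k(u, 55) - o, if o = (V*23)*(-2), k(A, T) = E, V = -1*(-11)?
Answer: 429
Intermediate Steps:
u = -16/9 (u = 2/9 + ((0 + 3)*(-6))/9 = 2/9 + (3*(-6))/9 = 2/9 + (⅑)*(-18) = 2/9 - 2 = -16/9 ≈ -1.7778)
V = 11
E = -77 (E = -6 + (6 - 77) = -6 - 71 = -77)
k(A, T) = -77
o = -506 (o = (11*23)*(-2) = 253*(-2) = -506)
k(u, 55) - o = -77 - 1*(-506) = -77 + 506 = 429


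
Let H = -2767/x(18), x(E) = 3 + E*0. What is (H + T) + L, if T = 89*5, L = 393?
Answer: -253/3 ≈ -84.333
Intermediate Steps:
x(E) = 3 (x(E) = 3 + 0 = 3)
T = 445
H = -2767/3 ≈ -922.33
(H + T) + L = (-2767/3 + 445) + 393 = -1432/3 + 393 = -253/3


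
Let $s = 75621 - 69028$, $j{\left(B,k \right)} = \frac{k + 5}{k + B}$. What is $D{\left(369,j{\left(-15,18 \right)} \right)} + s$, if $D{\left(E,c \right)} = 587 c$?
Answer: $\frac{33280}{3} \approx 11093.0$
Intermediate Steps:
$j{\left(B,k \right)} = \frac{5 + k}{B + k}$
$s = 6593$
$D{\left(369,j{\left(-15,18 \right)} \right)} + s = 587 \frac{5 + 18}{-15 + 18} + 6593 = 587 \cdot \frac{1}{3} \cdot 23 + 6593 = 587 \cdot \frac{23}{3} + 6593 = \frac{13501}{3} + 6593 = \frac{33280}{3}$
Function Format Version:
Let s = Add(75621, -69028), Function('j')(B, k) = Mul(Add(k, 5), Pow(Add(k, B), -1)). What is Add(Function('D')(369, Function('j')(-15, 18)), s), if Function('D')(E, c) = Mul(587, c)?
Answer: Rational(33280, 3) ≈ 11093.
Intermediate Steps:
Function('j')(B, k) = Mul(Pow(Add(B, k), -1), Add(5, k)) (Function('j')(B, k) = Mul(Add(5, k), Pow(Add(B, k), -1)) = Mul(Pow(Add(B, k), -1), Add(5, k)))
s = 6593
Add(Function('D')(369, Function('j')(-15, 18)), s) = Add(Mul(587, Mul(Pow(Add(-15, 18), -1), Add(5, 18))), 6593) = Add(Mul(587, Mul(Pow(3, -1), 23)), 6593) = Add(Mul(587, Mul(Rational(1, 3), 23)), 6593) = Add(Mul(587, Rational(23, 3)), 6593) = Add(Rational(13501, 3), 6593) = Rational(33280, 3)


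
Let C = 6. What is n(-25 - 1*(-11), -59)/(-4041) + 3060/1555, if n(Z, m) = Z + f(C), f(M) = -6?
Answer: 2479312/1256751 ≈ 1.9728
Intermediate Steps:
n(Z, m) = -6 + Z (n(Z, m) = Z - 6 = -6 + Z)
n(-25 - 1*(-11), -59)/(-4041) + 3060/1555 = (-6 + (-25 - 1*(-11)))/(-4041) + 3060/1555 = (-6 + (-25 + 11))*(-1/4041) + 3060*(1/1555) = (-6 - 14)*(-1/4041) + 612/311 = -20*(-1/4041) + 612/311 = 20/4041 + 612/311 = 2479312/1256751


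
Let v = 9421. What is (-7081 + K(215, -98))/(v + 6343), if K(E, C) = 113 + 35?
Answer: -6933/15764 ≈ -0.43980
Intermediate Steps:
K(E, C) = 148
(-7081 + K(215, -98))/(v + 6343) = (-7081 + 148)/(9421 + 6343) = -6933/15764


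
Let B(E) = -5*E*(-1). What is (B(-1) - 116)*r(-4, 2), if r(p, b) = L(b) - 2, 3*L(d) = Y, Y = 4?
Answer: 242/3 ≈ 80.667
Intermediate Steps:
L(d) = 4/3 (L(d) = (1/3)*4 = 4/3)
r(p, b) = -2/3 (r(p, b) = 4/3 - 2 = -2/3)
B(E) = 5*E
(B(-1) - 116)*r(-4, 2) = (5*(-1) - 116)*(-2/3) = (-5 - 116)*(-2/3) = -121*(-2/3) = 242/3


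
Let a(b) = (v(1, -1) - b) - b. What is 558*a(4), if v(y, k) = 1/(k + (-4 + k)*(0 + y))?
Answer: -4557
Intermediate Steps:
v(y, k) = 1/(k + y*(-4 + k)) (v(y, k) = 1/(k + (-4 + k)*y) = 1/(k + y*(-4 + k)))
a(b) = -⅙ - 2*b (a(b) = (1/(-1 - 4*1 - 1*1) - b) - b = (1/(-1 - 4 - 1) - b) - b = (1/(-6) - b) - b = (-⅙ - b) - b = -⅙ - 2*b)
558*a(4) = 558*(-⅙ - 2*4) = 558*(-⅙ - 8) = 558*(-49/6) = -4557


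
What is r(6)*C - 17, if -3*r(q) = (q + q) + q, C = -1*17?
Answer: 85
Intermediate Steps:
C = -17
r(q) = -q (r(q) = -((q + q) + q)/3 = -(2*q + q)/3 = -q)
r(6)*C - 17 = -1*6*(-17) - 17 = -6*(-17) - 17 = 102 - 17 = 85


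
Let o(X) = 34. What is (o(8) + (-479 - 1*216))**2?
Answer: 436921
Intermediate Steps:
(o(8) + (-479 - 1*216))**2 = (34 + (-479 - 1*216))**2 = (34 + (-479 - 216))**2 = (34 - 695)**2 = (-661)**2 = 436921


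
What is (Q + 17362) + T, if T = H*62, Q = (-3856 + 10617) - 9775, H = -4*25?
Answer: 8148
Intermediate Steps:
H = -100
Q = -3014 (Q = 6761 - 9775 = -3014)
T = -6200 (T = -100*62 = -6200)
(Q + 17362) + T = (-3014 + 17362) - 6200 = 14348 - 6200 = 8148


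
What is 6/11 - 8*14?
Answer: -1226/11 ≈ -111.45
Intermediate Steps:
6/11 - 8*14 = 6*(1/11) - 112 = 6/11 - 112 = -1226/11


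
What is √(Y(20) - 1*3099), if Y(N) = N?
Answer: I*√3079 ≈ 55.489*I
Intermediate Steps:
√(Y(20) - 1*3099) = √(20 - 1*3099) = √(20 - 3099) = √(-3079) = I*√3079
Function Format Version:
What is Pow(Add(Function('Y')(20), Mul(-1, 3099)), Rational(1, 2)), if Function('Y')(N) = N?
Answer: Mul(I, Pow(3079, Rational(1, 2))) ≈ Mul(55.489, I)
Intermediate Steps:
Pow(Add(Function('Y')(20), Mul(-1, 3099)), Rational(1, 2)) = Pow(Add(20, Mul(-1, 3099)), Rational(1, 2)) = Pow(Add(20, -3099), Rational(1, 2)) = Pow(-3079, Rational(1, 2)) = Mul(I, Pow(3079, Rational(1, 2)))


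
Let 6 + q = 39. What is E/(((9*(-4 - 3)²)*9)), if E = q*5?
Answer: 55/1323 ≈ 0.041572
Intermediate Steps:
q = 33 (q = -6 + 39 = 33)
E = 165 (E = 33*5 = 165)
E/(((9*(-4 - 3)²)*9)) = 165/(((9*(-4 - 3)²)*9)) = 165/(((9*(-7)²)*9)) = 165/(((9*49)*9)) = 165/((441*9)) = 165/3969 = 165*(1/3969) = 55/1323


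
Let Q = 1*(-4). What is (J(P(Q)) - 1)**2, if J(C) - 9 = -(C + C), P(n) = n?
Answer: 256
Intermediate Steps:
Q = -4
J(C) = 9 - 2*C (J(C) = 9 - (C + C) = 9 - 2*C)
(J(P(Q)) - 1)**2 = ((9 - 2*(-4)) - 1)**2 = ((9 + 8) - 1)**2 = (17 - 1)**2 = 16**2 = 256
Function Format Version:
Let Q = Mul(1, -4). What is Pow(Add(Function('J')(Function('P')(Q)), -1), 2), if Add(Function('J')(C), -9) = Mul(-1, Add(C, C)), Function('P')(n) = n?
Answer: 256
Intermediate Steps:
Q = -4
Function('J')(C) = Add(9, Mul(-2, C)) (Function('J')(C) = Add(9, Mul(-1, Add(C, C))) = Add(9, Mul(-1, Mul(2, C))) = Add(9, Mul(-2, C)))
Pow(Add(Function('J')(Function('P')(Q)), -1), 2) = Pow(Add(Add(9, Mul(-2, -4)), -1), 2) = Pow(Add(Add(9, 8), -1), 2) = Pow(Add(17, -1), 2) = Pow(16, 2) = 256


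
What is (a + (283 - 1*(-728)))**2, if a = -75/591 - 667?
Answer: 4589114049/38809 ≈ 1.1825e+5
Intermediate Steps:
a = -131424/197 (a = -75*1/591 - 667 = -25/197 - 667 = -131424/197 ≈ -667.13)
(a + (283 - 1*(-728)))**2 = (-131424/197 + (283 - 1*(-728)))**2 = (-131424/197 + (283 + 728))**2 = (-131424/197 + 1011)**2 = (67743/197)**2 = 4589114049/38809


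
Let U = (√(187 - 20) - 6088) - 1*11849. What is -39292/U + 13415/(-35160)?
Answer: 2046400025281/1131223079832 + 19646*√167/160867901 ≈ 1.8106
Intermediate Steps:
U = -17937 + √167 (U = (√167 - 6088) - 11849 = (-6088 + √167) - 11849 = -17937 + √167 ≈ -17924.)
-39292/U + 13415/(-35160) = -39292/(-17937 + √167) + 13415/(-35160) = -39292/(-17937 + √167) + 13415*(-1/35160) = -39292/(-17937 + √167) - 2683/7032 = -2683/7032 - 39292/(-17937 + √167)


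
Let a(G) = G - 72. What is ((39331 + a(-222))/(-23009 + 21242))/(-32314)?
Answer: 39037/57098838 ≈ 0.00068367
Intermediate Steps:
a(G) = -72 + G
((39331 + a(-222))/(-23009 + 21242))/(-32314) = ((39331 + (-72 - 222))/(-23009 + 21242))/(-32314) = ((39331 - 294)/(-1767))*(-1/32314) = (39037*(-1/1767))*(-1/32314) = -39037/1767*(-1/32314) = 39037/57098838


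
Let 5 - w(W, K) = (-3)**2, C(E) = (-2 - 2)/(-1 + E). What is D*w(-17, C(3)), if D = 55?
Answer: -220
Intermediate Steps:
C(E) = -4/(-1 + E)
w(W, K) = -4 (w(W, K) = 5 - 1*(-3)**2 = 5 - 1*9 = 5 - 9 = -4)
D*w(-17, C(3)) = 55*(-4) = -220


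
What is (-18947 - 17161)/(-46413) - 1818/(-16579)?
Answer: 75890374/85497903 ≈ 0.88763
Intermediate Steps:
(-18947 - 17161)/(-46413) - 1818/(-16579) = -36108*(-1/46413) - 1818*(-1/16579) = 4012/5157 + 1818/16579 = 75890374/85497903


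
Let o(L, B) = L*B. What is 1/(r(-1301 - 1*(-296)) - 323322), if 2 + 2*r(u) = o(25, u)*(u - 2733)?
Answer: 1/46635302 ≈ 2.1443e-8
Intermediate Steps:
o(L, B) = B*L
r(u) = -1 + 25*u*(-2733 + u)/2 (r(u) = -1 + ((u*25)*(u - 2733))/2 = -1 + ((25*u)*(-2733 + u))/2 = -1 + (25*u*(-2733 + u))/2 = -1 + 25*u*(-2733 + u)/2)
1/(r(-1301 - 1*(-296)) - 323322) = 1/((-1 - 68325*(-1301 - 1*(-296))/2 + 25*(-1301 - 1*(-296))²/2) - 323322) = 1/((-1 - 68325*(-1301 + 296)/2 + 25*(-1301 + 296)²/2) - 323322) = 1/((-1 - 68325/2*(-1005) + (25/2)*(-1005)²) - 323322) = 1/((-1 + 68666625/2 + (25/2)*1010025) - 323322) = 1/((-1 + 68666625/2 + 25250625/2) - 323322) = 1/(46958624 - 323322) = 1/46635302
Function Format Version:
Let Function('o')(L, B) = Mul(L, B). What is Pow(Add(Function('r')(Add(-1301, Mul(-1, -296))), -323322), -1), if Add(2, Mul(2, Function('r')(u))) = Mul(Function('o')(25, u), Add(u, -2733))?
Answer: Rational(1, 46635302) ≈ 2.1443e-8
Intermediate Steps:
Function('o')(L, B) = Mul(B, L)
Function('r')(u) = Add(-1, Mul(Rational(25, 2), u, Add(-2733, u))) (Function('r')(u) = Add(-1, Mul(Rational(1, 2), Mul(Mul(u, 25), Add(u, -2733)))) = Add(-1, Mul(Rational(1, 2), Mul(Mul(25, u), Add(-2733, u)))) = Add(-1, Mul(Rational(1, 2), Mul(25, u, Add(-2733, u)))) = Add(-1, Mul(Rational(25, 2), u, Add(-2733, u))))
Pow(Add(Function('r')(Add(-1301, Mul(-1, -296))), -323322), -1) = Pow(Add(Add(-1, Mul(Rational(-68325, 2), Add(-1301, Mul(-1, -296))), Mul(Rational(25, 2), Pow(Add(-1301, Mul(-1, -296)), 2))), -323322), -1) = Pow(Add(Add(-1, Mul(Rational(-68325, 2), Add(-1301, 296)), Mul(Rational(25, 2), Pow(Add(-1301, 296), 2))), -323322), -1) = Pow(Add(Add(-1, Mul(Rational(-68325, 2), -1005), Mul(Rational(25, 2), Pow(-1005, 2))), -323322), -1) = Pow(Add(Add(-1, Rational(68666625, 2), Mul(Rational(25, 2), 1010025)), -323322), -1) = Pow(Add(Add(-1, Rational(68666625, 2), Rational(25250625, 2)), -323322), -1) = Pow(Add(46958624, -323322), -1) = Pow(46635302, -1) = Rational(1, 46635302)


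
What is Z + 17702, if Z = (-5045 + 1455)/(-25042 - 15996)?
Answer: 363229133/20519 ≈ 17702.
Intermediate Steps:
Z = 1795/20519 (Z = -3590/(-41038) = -3590*(-1/41038) = 1795/20519 ≈ 0.087480)
Z + 17702 = 1795/20519 + 17702 = 363229133/20519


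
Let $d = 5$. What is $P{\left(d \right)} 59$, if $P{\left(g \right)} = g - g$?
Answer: $0$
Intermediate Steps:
$P{\left(g \right)} = 0$
$P{\left(d \right)} 59 = 0 \cdot 59 = 0$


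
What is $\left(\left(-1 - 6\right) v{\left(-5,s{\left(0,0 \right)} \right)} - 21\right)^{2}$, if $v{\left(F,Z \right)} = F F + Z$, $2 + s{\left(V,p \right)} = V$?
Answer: $33124$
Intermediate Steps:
$s{\left(V,p \right)} = -2 + V$
$v{\left(F,Z \right)} = Z + F^{2}$ ($v{\left(F,Z \right)} = F^{2} + Z = Z + F^{2}$)
$\left(\left(-1 - 6\right) v{\left(-5,s{\left(0,0 \right)} \right)} - 21\right)^{2} = \left(\left(-1 - 6\right) \left(\left(-2 + 0\right) + \left(-5\right)^{2}\right) - 21\right)^{2} = \left(- 7 \left(-2 + 25\right) - 21\right)^{2} = \left(\left(-7\right) 23 - 21\right)^{2} = \left(-161 - 21\right)^{2} = \left(-182\right)^{2} = 33124$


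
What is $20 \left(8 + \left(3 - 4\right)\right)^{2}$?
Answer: $980$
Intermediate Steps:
$20 \left(8 + \left(3 - 4\right)\right)^{2} = 20 \left(8 - 1\right)^{2} = 20 \cdot 7^{2} = 20 \cdot 49 = 980$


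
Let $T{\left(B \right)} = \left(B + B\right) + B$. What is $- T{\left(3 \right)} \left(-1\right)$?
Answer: $9$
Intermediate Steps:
$T{\left(B \right)} = 3 B$ ($T{\left(B \right)} = 2 B + B = 3 B$)
$- T{\left(3 \right)} \left(-1\right) = - 3 \cdot 3 \left(-1\right) = \left(-1\right) 9 \left(-1\right) = \left(-9\right) \left(-1\right) = 9$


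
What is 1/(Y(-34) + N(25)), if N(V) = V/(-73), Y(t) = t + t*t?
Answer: 73/81881 ≈ 0.00089154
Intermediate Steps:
Y(t) = t + t²
N(V) = -V/73 (N(V) = V*(-1/73) = -V/73)
1/(Y(-34) + N(25)) = 1/(-34*(1 - 34) - 1/73*25) = 1/(-34*(-33) - 25/73) = 1/(1122 - 25/73) = 1/(81881/73) = 73/81881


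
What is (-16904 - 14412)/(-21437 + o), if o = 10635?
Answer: 15658/5401 ≈ 2.8991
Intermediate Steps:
(-16904 - 14412)/(-21437 + o) = (-16904 - 14412)/(-21437 + 10635) = -31316/(-10802) = -31316*(-1/10802) = 15658/5401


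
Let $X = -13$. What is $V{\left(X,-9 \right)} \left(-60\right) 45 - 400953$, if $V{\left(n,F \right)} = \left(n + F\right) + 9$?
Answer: $-365853$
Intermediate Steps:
$V{\left(n,F \right)} = 9 + F + n$ ($V{\left(n,F \right)} = \left(F + n\right) + 9 = 9 + F + n$)
$V{\left(X,-9 \right)} \left(-60\right) 45 - 400953 = \left(9 - 9 - 13\right) \left(-60\right) 45 - 400953 = \left(-13\right) \left(-60\right) 45 - 400953 = 780 \cdot 45 - 400953 = 35100 - 400953 = -365853$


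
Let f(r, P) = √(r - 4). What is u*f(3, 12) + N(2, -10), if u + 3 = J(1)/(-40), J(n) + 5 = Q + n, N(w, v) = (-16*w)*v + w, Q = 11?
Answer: 322 - 127*I/40 ≈ 322.0 - 3.175*I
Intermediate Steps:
N(w, v) = w - 16*v*w (N(w, v) = -16*v*w + w = w - 16*v*w)
J(n) = 6 + n (J(n) = -5 + (11 + n) = 6 + n)
f(r, P) = √(-4 + r)
u = -127/40 (u = -3 + (6 + 1)/(-40) = -3 + 7*(-1/40) = -3 - 7/40 = -127/40 ≈ -3.1750)
u*f(3, 12) + N(2, -10) = -127*√(-4 + 3)/40 + 2*(1 - 16*(-10)) = -127*I/40 + 2*(1 + 160) = -127*I/40 + 2*161 = -127*I/40 + 322 = 322 - 127*I/40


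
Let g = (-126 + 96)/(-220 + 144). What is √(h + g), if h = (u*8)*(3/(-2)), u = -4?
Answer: √69882/38 ≈ 6.9566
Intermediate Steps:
h = 48 (h = (-4*8)*(3/(-2)) = -96*(-1)/2 = -32*(-3/2) = 48)
g = 15/38 (g = -30/(-76) = -30*(-1/76) = 15/38 ≈ 0.39474)
√(h + g) = √(48 + 15/38) = √(1839/38) = √69882/38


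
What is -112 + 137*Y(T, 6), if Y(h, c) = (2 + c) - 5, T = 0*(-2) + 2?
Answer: 299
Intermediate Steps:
T = 2 (T = 0 + 2 = 2)
Y(h, c) = -3 + c
-112 + 137*Y(T, 6) = -112 + 137*(-3 + 6) = -112 + 137*3 = -112 + 411 = 299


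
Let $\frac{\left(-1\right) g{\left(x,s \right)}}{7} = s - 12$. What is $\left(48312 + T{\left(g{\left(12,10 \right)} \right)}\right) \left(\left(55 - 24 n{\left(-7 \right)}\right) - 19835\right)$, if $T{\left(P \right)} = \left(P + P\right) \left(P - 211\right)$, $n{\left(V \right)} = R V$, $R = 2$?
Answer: $-832125424$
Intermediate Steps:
$g{\left(x,s \right)} = 84 - 7 s$ ($g{\left(x,s \right)} = - 7 \left(s - 12\right) = - 7 \left(-12 + s\right) = 84 - 7 s$)
$n{\left(V \right)} = 2 V$
$T{\left(P \right)} = 2 P \left(-211 + P\right)$
$\left(48312 + T{\left(g{\left(12,10 \right)} \right)}\right) \left(\left(55 - 24 n{\left(-7 \right)}\right) - 19835\right) = \left(48312 + 2 \left(84 - 70\right) \left(-211 + \left(84 - 70\right)\right)\right) \left(\left(55 - 24 \cdot 2 \left(-7\right)\right) - 19835\right) = \left(48312 + 2 \left(84 - 70\right) \left(-211 + \left(84 - 70\right)\right)\right) \left(\left(55 - -336\right) - 19835\right) = \left(48312 + 2 \cdot 14 \left(-211 + 14\right)\right) \left(\left(55 + 336\right) - 19835\right) = \left(48312 + 2 \cdot 14 \left(-197\right)\right) \left(391 - 19835\right) = \left(48312 - 5516\right) \left(-19444\right) = 42796 \left(-19444\right) = -832125424$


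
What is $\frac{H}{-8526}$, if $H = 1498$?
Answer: $- \frac{107}{609} \approx -0.1757$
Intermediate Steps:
$\frac{H}{-8526} = \frac{1498}{-8526} = 1498 \left(- \frac{1}{8526}\right) = - \frac{107}{609}$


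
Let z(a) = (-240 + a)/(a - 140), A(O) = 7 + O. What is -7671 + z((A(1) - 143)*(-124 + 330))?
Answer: -4287528/559 ≈ -7670.0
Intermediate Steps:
z(a) = (-240 + a)/(-140 + a)
-7671 + z((A(1) - 143)*(-124 + 330)) = -7671 + (-240 + ((7 + 1) - 143)*(-124 + 330))/(-140 + ((7 + 1) - 143)*(-124 + 330)) = -7671 + (-240 + (8 - 143)*206)/(-140 + (8 - 143)*206) = -7671 + (-240 - 135*206)/(-140 - 135*206) = -7671 + (-240 - 27810)/(-140 - 27810) = -7671 - 28050/(-27950) = -7671 - 1/27950*(-28050) = -7671 + 561/559 = -4287528/559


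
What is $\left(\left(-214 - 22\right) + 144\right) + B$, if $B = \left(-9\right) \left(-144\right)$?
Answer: $1204$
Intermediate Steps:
$B = 1296$
$\left(\left(-214 - 22\right) + 144\right) + B = \left(\left(-214 - 22\right) + 144\right) + 1296 = \left(-236 + 144\right) + 1296 = -92 + 1296 = 1204$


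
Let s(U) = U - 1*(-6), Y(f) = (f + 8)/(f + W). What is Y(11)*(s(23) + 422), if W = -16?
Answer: -8569/5 ≈ -1713.8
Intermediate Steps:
Y(f) = (8 + f)/(-16 + f) (Y(f) = (f + 8)/(f - 16) = (8 + f)/(-16 + f))
s(U) = 6 + U (s(U) = U + 6 = 6 + U)
Y(11)*(s(23) + 422) = ((8 + 11)/(-16 + 11))*((6 + 23) + 422) = (19/(-5))*(29 + 422) = -1/5*19*451 = -19/5*451 = -8569/5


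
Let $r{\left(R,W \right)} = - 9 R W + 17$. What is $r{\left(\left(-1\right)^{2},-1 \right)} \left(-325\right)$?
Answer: $-8450$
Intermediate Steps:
$r{\left(R,W \right)} = 17 - 9 R W$ ($r{\left(R,W \right)} = - 9 R W + 17 = 17 - 9 R W$)
$r{\left(\left(-1\right)^{2},-1 \right)} \left(-325\right) = \left(17 - 9 \left(-1\right)^{2} \left(-1\right)\right) \left(-325\right) = \left(17 - 9 \left(-1\right)\right) \left(-325\right) = \left(17 + 9\right) \left(-325\right) = 26 \left(-325\right) = -8450$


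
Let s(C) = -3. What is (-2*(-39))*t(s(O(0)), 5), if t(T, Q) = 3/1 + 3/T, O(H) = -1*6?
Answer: 156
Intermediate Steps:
O(H) = -6
t(T, Q) = 3 + 3/T (t(T, Q) = 3*1 + 3/T = 3 + 3/T)
(-2*(-39))*t(s(O(0)), 5) = (-2*(-39))*(3 + 3/(-3)) = 78*(3 + 3*(-⅓)) = 78*(3 - 1) = 78*2 = 156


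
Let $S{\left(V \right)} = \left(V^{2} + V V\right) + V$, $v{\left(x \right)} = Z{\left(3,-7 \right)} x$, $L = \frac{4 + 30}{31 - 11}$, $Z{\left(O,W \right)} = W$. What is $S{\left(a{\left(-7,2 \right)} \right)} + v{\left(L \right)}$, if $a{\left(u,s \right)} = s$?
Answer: $- \frac{19}{10} \approx -1.9$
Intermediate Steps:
$L = \frac{17}{10}$ ($L = \frac{34}{20} = 34 \cdot \frac{1}{20} = \frac{17}{10} \approx 1.7$)
$v{\left(x \right)} = - 7 x$
$S{\left(V \right)} = V + 2 V^{2}$ ($S{\left(V \right)} = \left(V^{2} + V^{2}\right) + V = 2 V^{2} + V = V + 2 V^{2}$)
$S{\left(a{\left(-7,2 \right)} \right)} + v{\left(L \right)} = 2 \left(1 + 2 \cdot 2\right) - \frac{119}{10} = 2 \left(1 + 4\right) - \frac{119}{10} = 2 \cdot 5 - \frac{119}{10} = 10 - \frac{119}{10} = - \frac{19}{10}$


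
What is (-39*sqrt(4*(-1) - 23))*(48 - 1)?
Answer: -5499*I*sqrt(3) ≈ -9524.5*I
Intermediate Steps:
(-39*sqrt(4*(-1) - 23))*(48 - 1) = -39*sqrt(-4 - 23)*47 = -117*I*sqrt(3)*47 = -5499*I*sqrt(3)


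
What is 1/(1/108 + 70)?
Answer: 108/7561 ≈ 0.014284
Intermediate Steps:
1/(1/108 + 70) = 1/(7561/108) = 108/7561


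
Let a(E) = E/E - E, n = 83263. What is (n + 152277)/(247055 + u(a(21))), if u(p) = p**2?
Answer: 47108/49491 ≈ 0.95185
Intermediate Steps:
a(E) = 1 - E
(n + 152277)/(247055 + u(a(21))) = (83263 + 152277)/(247055 + (1 - 1*21)**2) = 235540/(247055 + (1 - 21)**2) = 235540/(247055 + (-20)**2) = 235540/(247055 + 400) = 235540/247455 = 235540*(1/247455) = 47108/49491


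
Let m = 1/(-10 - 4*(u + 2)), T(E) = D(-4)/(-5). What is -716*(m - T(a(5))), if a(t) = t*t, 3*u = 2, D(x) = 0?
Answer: 1074/31 ≈ 34.645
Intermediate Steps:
u = 2/3 (u = (1/3)*2 = 2/3 ≈ 0.66667)
a(t) = t**2
T(E) = 0 (T(E) = 0/(-5) = 0*(-1/5) = 0)
m = -3/62 (m = 1/(-10 - 4*(2/3 + 2)) = 1/(-10 - 4*8/3) = 1/(-10 - 32/3) = 1/(-62/3) = -3/62 ≈ -0.048387)
-716*(m - T(a(5))) = -716*(-3/62 - 1*0) = -716*(-3/62 + 0) = -716*(-3/62) = 1074/31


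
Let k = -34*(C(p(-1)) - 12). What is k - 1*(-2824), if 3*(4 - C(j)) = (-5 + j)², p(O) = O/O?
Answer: 9832/3 ≈ 3277.3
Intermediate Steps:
p(O) = 1
C(j) = 4 - (-5 + j)²/3
k = 1360/3 (k = -34*((4 - (-5 + 1)²/3) - 12) = -34*((4 - ⅓*(-4)²) - 12) = -34*((4 - ⅓*16) - 12) = -34*((4 - 16/3) - 12) = -34*(-4/3 - 12) = -34*(-40/3) = 1360/3 ≈ 453.33)
k - 1*(-2824) = 1360/3 - 1*(-2824) = 1360/3 + 2824 = 9832/3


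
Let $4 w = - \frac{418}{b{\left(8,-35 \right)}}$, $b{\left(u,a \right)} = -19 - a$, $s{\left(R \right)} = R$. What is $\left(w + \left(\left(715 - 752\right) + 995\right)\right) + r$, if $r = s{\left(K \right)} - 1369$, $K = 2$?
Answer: $- \frac{13297}{32} \approx -415.53$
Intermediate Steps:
$r = -1367$ ($r = 2 - 1369 = -1367$)
$w = - \frac{209}{32}$ ($w = \frac{\left(-418\right) \frac{1}{-19 - -35}}{4} = \frac{\left(-418\right) \frac{1}{-19 + 35}}{4} = \frac{\left(-418\right) \frac{1}{16}}{4} = \frac{1}{4} \left(- \frac{209}{8}\right) = - \frac{209}{32} \approx -6.5313$)
$\left(w + \left(\left(715 - 752\right) + 995\right)\right) + r = \left(- \frac{209}{32} + \left(\left(715 - 752\right) + 995\right)\right) - 1367 = \left(- \frac{209}{32} + \left(-37 + 995\right)\right) - 1367 = \left(- \frac{209}{32} + 958\right) - 1367 = \frac{30447}{32} - 1367 = - \frac{13297}{32}$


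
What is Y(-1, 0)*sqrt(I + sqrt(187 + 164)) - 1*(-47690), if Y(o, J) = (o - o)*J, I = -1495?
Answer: 47690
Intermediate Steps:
Y(o, J) = 0 (Y(o, J) = 0*J = 0)
Y(-1, 0)*sqrt(I + sqrt(187 + 164)) - 1*(-47690) = 0*sqrt(-1495 + sqrt(187 + 164)) - 1*(-47690) = 0*sqrt(-1495 + sqrt(351)) + 47690 = 0*sqrt(-1495 + 3*sqrt(39)) + 47690 = 0 + 47690 = 47690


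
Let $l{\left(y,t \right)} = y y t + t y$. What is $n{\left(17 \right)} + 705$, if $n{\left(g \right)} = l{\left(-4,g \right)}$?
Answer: $909$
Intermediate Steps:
$l{\left(y,t \right)} = t y + t y^{2}$ ($l{\left(y,t \right)} = y^{2} t + t y = t y^{2} + t y = t y + t y^{2}$)
$n{\left(g \right)} = 12 g$ ($n{\left(g \right)} = g \left(-4\right) \left(1 - 4\right) = g \left(-4\right) \left(-3\right) = 12 g$)
$n{\left(17 \right)} + 705 = 12 \cdot 17 + 705 = 204 + 705 = 909$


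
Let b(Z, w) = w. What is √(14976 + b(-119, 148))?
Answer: 2*√3781 ≈ 122.98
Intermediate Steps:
√(14976 + b(-119, 148)) = √(14976 + 148) = √15124 = 2*√3781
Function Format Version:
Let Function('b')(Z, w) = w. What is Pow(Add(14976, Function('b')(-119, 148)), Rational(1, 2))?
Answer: Mul(2, Pow(3781, Rational(1, 2))) ≈ 122.98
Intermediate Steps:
Pow(Add(14976, Function('b')(-119, 148)), Rational(1, 2)) = Pow(Add(14976, 148), Rational(1, 2)) = Pow(15124, Rational(1, 2)) = Mul(2, Pow(3781, Rational(1, 2)))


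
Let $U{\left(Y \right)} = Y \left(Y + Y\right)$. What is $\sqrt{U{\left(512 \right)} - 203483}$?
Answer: $3 \sqrt{35645} \approx 566.4$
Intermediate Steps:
$U{\left(Y \right)} = 2 Y^{2}$ ($U{\left(Y \right)} = Y 2 Y = 2 Y^{2}$)
$\sqrt{U{\left(512 \right)} - 203483} = \sqrt{2 \cdot 512^{2} - 203483} = \sqrt{2 \cdot 262144 - 203483} = \sqrt{524288 - 203483} = \sqrt{320805} = 3 \sqrt{35645}$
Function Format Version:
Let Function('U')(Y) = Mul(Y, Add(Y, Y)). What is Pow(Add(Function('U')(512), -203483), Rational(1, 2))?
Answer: Mul(3, Pow(35645, Rational(1, 2))) ≈ 566.40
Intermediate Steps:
Function('U')(Y) = Mul(2, Pow(Y, 2)) (Function('U')(Y) = Mul(Y, Mul(2, Y)) = Mul(2, Pow(Y, 2)))
Pow(Add(Function('U')(512), -203483), Rational(1, 2)) = Pow(Add(Mul(2, Pow(512, 2)), -203483), Rational(1, 2)) = Pow(Add(Mul(2, 262144), -203483), Rational(1, 2)) = Pow(Add(524288, -203483), Rational(1, 2)) = Pow(320805, Rational(1, 2)) = Mul(3, Pow(35645, Rational(1, 2)))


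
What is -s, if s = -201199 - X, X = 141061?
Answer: 342260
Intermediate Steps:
s = -342260 (s = -201199 - 1*141061 = -201199 - 141061 = -342260)
-s = -1*(-342260) = 342260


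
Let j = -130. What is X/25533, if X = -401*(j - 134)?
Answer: 35288/8511 ≈ 4.1462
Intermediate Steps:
X = 105864 (X = -401*(-130 - 134) = -401*(-264) = 105864)
X/25533 = 105864/25533 = 105864*(1/25533) = 35288/8511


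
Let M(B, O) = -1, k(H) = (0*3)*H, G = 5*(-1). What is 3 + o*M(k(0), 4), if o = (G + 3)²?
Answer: -1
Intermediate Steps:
G = -5
k(H) = 0 (k(H) = 0*H = 0)
o = 4 (o = (-5 + 3)² = (-2)² = 4)
3 + o*M(k(0), 4) = 3 + 4*(-1) = 3 - 4 = -1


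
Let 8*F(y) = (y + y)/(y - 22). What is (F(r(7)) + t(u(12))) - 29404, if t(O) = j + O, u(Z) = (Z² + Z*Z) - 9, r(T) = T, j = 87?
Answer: -1742287/60 ≈ -29038.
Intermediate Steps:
u(Z) = -9 + 2*Z² (u(Z) = (Z² + Z²) - 9 = 2*Z² - 9 = -9 + 2*Z²)
t(O) = 87 + O
F(y) = y/(4*(-22 + y)) (F(y) = ((y + y)/(y - 22))/8 = ((2*y)/(-22 + y))/8 = (2*y/(-22 + y))/8 = y/(4*(-22 + y)))
(F(r(7)) + t(u(12))) - 29404 = ((¼)*7/(-22 + 7) + (87 + (-9 + 2*12²))) - 29404 = ((¼)*7/(-15) + (87 + (-9 + 2*144))) - 29404 = ((¼)*7*(-1/15) + (87 + (-9 + 288))) - 29404 = (-7/60 + (87 + 279)) - 29404 = (-7/60 + 366) - 29404 = 21953/60 - 29404 = -1742287/60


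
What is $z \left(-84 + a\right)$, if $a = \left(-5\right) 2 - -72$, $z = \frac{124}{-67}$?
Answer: $\frac{2728}{67} \approx 40.716$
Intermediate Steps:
$z = - \frac{124}{67}$ ($z = 124 \left(- \frac{1}{67}\right) = - \frac{124}{67} \approx -1.8507$)
$a = 62$ ($a = -10 + 72 = 62$)
$z \left(-84 + a\right) = - \frac{124 \left(-84 + 62\right)}{67} = \left(- \frac{124}{67}\right) \left(-22\right) = \frac{2728}{67}$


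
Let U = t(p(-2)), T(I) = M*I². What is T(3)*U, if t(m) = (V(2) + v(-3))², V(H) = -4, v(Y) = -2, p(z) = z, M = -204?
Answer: -66096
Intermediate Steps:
T(I) = -204*I²
t(m) = 36 (t(m) = (-4 - 2)² = (-6)² = 36)
U = 36
T(3)*U = -204*3²*36 = -204*9*36 = -1836*36 = -66096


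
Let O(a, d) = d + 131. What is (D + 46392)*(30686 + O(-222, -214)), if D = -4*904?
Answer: 1309073928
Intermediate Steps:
D = -3616
O(a, d) = 131 + d
(D + 46392)*(30686 + O(-222, -214)) = (-3616 + 46392)*(30686 + (131 - 214)) = 42776*(30686 - 83) = 42776*30603 = 1309073928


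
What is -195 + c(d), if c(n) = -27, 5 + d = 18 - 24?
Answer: -222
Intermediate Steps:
d = -11 (d = -5 + (18 - 24) = -5 - 6 = -11)
-195 + c(d) = -195 - 27 = -222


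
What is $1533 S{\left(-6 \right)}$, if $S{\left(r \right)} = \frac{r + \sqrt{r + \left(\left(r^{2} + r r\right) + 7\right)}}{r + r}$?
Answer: $\frac{1533}{2} - \frac{511 \sqrt{73}}{4} \approx -325.0$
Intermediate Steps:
$S{\left(r \right)} = \frac{r + \sqrt{7 + r + 2 r^{2}}}{2 r}$ ($S{\left(r \right)} = \frac{r + \sqrt{r + \left(\left(r^{2} + r^{2}\right) + 7\right)}}{2 r} = \left(r + \sqrt{r + \left(2 r^{2} + 7\right)}\right) \frac{1}{2 r} = \left(r + \sqrt{r + \left(7 + 2 r^{2}\right)}\right) \frac{1}{2 r} = \left(r + \sqrt{7 + r + 2 r^{2}}\right) \frac{1}{2 r} = \frac{r + \sqrt{7 + r + 2 r^{2}}}{2 r}$)
$1533 S{\left(-6 \right)} = 1533 \frac{-6 + \sqrt{7 - 6 + 2 \left(-6\right)^{2}}}{2 \left(-6\right)} = 1533 \cdot \frac{1}{2} \left(- \frac{1}{6}\right) \left(-6 + \sqrt{7 - 6 + 2 \cdot 36}\right) = 1533 \cdot \frac{1}{2} \left(- \frac{1}{6}\right) \left(-6 + \sqrt{7 - 6 + 72}\right) = 1533 \cdot \frac{1}{2} \left(- \frac{1}{6}\right) \left(-6 + \sqrt{73}\right) = 1533 \left(\frac{1}{2} - \frac{\sqrt{73}}{12}\right) = \frac{1533}{2} - \frac{511 \sqrt{73}}{4}$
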